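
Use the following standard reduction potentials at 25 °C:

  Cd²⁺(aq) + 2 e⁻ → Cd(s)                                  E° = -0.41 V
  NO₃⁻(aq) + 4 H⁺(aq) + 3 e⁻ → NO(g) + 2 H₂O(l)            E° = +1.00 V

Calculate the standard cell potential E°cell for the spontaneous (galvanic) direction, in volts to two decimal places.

+1.41 V

The NO₃⁻/NO couple has the higher reduction potential, so it is the cathode; Cd²⁺/Cd is oxidised at the anode.
E°cell = E°(cathode) − E°(anode) = (+1.00) − (-0.41) = +1.41 V.
Since E°cell > 0, the reaction is spontaneous under standard conditions.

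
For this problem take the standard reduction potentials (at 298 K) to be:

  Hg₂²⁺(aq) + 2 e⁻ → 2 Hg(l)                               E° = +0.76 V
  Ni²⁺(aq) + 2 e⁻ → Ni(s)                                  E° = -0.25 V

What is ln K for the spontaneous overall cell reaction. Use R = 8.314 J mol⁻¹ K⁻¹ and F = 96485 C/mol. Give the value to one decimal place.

Cathode: Hg₂²⁺/Hg; anode: Ni²⁺/Ni. E°cell = (+0.76) − (-0.25) = +1.01 V, with n = 2.
ΔG° = −nFE° = −RT ln K, so ln K = nFE°/(RT) = (2)(96485)(+1.01) / ((8.314)(298)) = 78.666.

78.7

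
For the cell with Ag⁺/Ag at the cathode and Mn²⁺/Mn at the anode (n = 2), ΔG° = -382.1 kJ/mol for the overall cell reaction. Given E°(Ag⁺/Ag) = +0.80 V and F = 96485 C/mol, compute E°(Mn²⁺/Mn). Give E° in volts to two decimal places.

-1.18 V

E°cell = −ΔG°/(nF) = −(-382.1×10³)/((2)(96485)) = +1.980 V.
Since Ag⁺/Ag is the cathode and Mn²⁺/Mn the anode, E°cell = E°(Ag⁺/Ag) − E°(Mn²⁺/Mn).
So E°(Mn²⁺/Mn) = E°(Ag⁺/Ag) − E°cell = (+0.80) − (+1.980) = -1.18 V.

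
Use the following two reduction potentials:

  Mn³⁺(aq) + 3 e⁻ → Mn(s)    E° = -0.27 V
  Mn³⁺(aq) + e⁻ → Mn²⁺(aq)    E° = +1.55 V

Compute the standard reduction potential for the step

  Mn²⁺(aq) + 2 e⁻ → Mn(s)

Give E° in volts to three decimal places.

-1.180 V

Sequential free energies add, so n₃E°₃ = n₁E°₁ + n₂E°₂.
With n₃ = 3, and the known step contributing 1×(+1.55) V, the unknown satisfies 2·E° = 3×(-0.27) − 1×(+1.55) = -2.360.
E° = -2.360 / 2 = -1.180 V.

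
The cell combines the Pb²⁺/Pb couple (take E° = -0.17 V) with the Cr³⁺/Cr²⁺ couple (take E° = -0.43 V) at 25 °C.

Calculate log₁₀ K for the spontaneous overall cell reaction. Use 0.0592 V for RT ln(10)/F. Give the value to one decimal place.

8.8

Cathode: Pb²⁺/Pb; anode: Cr³⁺/Cr²⁺. E°cell = +0.26 V, n = 2.
log K = nE°cell / 0.0592 = (2)(+0.26) / 0.0592 = 8.8.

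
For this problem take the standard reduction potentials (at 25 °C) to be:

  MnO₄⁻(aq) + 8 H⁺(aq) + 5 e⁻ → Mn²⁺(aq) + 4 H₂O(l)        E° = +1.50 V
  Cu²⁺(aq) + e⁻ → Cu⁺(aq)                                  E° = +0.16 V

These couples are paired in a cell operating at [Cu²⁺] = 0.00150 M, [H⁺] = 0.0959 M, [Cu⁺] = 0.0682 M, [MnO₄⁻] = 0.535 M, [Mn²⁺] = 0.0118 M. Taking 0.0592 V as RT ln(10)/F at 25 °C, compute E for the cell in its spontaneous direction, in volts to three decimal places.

+1.361 V

MnO₄⁻/Mn²⁺ is the cathode (higher E°), Cu²⁺/Cu⁺ the anode: E°cell = +1.50 − (+0.16) = +1.34 V, n = 5.
Overall: MnO₄⁻(aq) + 8 H⁺(aq) + 5 Cu⁺(aq) → Mn²⁺(aq) + 4 H₂O(l) + 5 Cu²⁺(aq)
Q = [Mn²⁺]·[Cu²⁺]^5 / ([MnO₄⁻]·[H⁺]^8·[Cu⁺]^5); log Q = -1.799.
E = E° − (0.0592/n) log Q = +1.34 − (0.0592/5)(-1.799) = +1.361 V.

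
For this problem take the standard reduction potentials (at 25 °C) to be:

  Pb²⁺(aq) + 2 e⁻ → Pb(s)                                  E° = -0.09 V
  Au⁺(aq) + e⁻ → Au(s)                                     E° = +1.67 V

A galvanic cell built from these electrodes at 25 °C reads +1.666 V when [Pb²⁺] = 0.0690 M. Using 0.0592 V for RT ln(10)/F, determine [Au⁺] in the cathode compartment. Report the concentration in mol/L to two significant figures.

0.0068 M

Au⁺/Au is the cathode, Pb²⁺/Pb the anode: E°cell = +1.76 V, n = 2.
Overall reaction: 2 Au⁺(aq) + Pb(s) → 2 Au(s) + Pb²⁺(aq); Q = [Pb²⁺]^1/[Au⁺]^2.
From E = E° − (0.0592/n) log Q: log Q = (E° − E)·n/0.0592 = (+1.76 − (+1.666))·2/0.0592 = 3.1757.
So 2·log[Au⁺] = 1·log(0.069) − log Q = -1.1612 − (3.1757) = -4.3369; log[Au⁺] = -4.3369 / 2 = -2.1684; [Au⁺] = 10^(-2.1684) ≈ 0.0068 M.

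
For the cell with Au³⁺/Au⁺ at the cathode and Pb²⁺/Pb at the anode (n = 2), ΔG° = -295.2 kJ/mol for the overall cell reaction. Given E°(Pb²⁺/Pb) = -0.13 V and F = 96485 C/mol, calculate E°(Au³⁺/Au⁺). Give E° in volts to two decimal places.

E°cell = −ΔG°/(nF) = −(-295.2×10³)/((2)(96485)) = +1.530 V.
Since Au³⁺/Au⁺ is the cathode and Pb²⁺/Pb the anode, E°cell = E°(Au³⁺/Au⁺) − E°(Pb²⁺/Pb).
So E°(Au³⁺/Au⁺) = E°cell + E°(Pb²⁺/Pb) = +1.530 + (-0.13) = +1.40 V.

+1.40 V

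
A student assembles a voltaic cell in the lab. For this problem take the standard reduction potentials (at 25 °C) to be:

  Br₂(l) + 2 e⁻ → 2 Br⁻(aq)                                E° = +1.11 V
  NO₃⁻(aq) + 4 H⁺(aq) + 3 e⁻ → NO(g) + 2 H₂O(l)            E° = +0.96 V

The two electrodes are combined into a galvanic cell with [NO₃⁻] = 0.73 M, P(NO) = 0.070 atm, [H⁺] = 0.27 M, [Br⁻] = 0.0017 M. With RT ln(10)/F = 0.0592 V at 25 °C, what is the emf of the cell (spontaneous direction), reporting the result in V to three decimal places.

Br₂/Br⁻ is the cathode (higher E°), NO₃⁻/NO the anode: E°cell = +1.11 − (+0.96) = +0.15 V, n = 6.
Overall: 3 Br₂(l) + 2 NO(g) + 4 H₂O(l) → 6 Br⁻(aq) + 2 NO₃⁻(aq) + 8 H⁺(aq)
Q = [Br⁻]^6·[NO₃⁻]^2·[H⁺]^8 / (P(NO)^2); log Q = -19.130.
E = E° − (0.0592/n) log Q = +0.15 − (0.0592/6)(-19.130) = +0.339 V.

+0.339 V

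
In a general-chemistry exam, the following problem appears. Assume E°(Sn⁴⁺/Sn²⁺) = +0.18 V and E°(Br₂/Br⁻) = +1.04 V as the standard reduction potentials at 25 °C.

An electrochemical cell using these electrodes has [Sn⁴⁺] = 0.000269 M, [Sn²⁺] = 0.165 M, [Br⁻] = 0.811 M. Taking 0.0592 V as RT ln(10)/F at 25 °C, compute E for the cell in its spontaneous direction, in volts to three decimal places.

Br₂/Br⁻ is the cathode (higher E°), Sn⁴⁺/Sn²⁺ the anode: E°cell = +1.04 − (+0.18) = +0.86 V, n = 2.
Overall: Br₂(l) + Sn²⁺(aq) → 2 Br⁻(aq) + Sn⁴⁺(aq)
Q = [Br⁻]^2·[Sn⁴⁺] / ([Sn²⁺]); log Q = -2.970.
E = E° − (0.0592/n) log Q = +0.86 − (0.0592/2)(-2.970) = +0.948 V.

+0.948 V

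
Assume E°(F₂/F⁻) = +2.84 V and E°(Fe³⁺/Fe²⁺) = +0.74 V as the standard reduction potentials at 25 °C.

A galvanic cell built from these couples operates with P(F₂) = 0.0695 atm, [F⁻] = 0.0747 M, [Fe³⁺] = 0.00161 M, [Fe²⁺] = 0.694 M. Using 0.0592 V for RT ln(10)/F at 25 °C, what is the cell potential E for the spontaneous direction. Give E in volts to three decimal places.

F₂/F⁻ is the cathode (higher E°), Fe³⁺/Fe²⁺ the anode: E°cell = +2.84 − (+0.74) = +2.10 V, n = 2.
Overall: F₂(g) + 2 Fe²⁺(aq) → 2 F⁻(aq) + 2 Fe³⁺(aq)
Q = [F⁻]^2·[Fe³⁺]^2 / (P(F₂)·[Fe²⁺]^2); log Q = -6.364.
E = E° − (0.0592/n) log Q = +2.10 − (0.0592/2)(-6.364) = +2.288 V.

+2.288 V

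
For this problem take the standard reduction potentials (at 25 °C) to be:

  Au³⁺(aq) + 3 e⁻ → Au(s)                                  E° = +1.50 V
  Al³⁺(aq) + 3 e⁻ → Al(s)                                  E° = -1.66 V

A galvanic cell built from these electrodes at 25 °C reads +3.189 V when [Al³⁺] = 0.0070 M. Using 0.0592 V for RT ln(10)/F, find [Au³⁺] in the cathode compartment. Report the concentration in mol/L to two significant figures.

0.21 M

Au³⁺/Au is the cathode, Al³⁺/Al the anode: E°cell = +3.16 V, n = 3.
Overall reaction: Au³⁺(aq) + Al(s) → Au(s) + Al³⁺(aq); Q = [Al³⁺]^1/[Au³⁺]^1.
From E = E° − (0.0592/n) log Q: log Q = (E° − E)·n/0.0592 = (+3.16 − (+3.189))·3/0.0592 = -1.4696.
So 1·log[Au³⁺] = 1·log(0.007) − log Q = -2.1549 − (-1.4696) = -0.6853; [Au³⁺] = 10^(-0.6853) ≈ 0.21 M.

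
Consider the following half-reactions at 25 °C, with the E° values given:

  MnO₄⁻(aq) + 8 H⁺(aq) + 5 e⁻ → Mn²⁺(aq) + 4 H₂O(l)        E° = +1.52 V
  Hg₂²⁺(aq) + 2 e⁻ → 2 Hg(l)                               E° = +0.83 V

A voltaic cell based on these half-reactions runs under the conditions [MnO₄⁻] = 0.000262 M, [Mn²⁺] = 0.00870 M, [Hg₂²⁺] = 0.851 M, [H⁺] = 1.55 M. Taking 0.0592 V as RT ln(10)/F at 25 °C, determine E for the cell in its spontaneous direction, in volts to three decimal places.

MnO₄⁻/Mn²⁺ is the cathode (higher E°), Hg₂²⁺/Hg the anode: E°cell = +1.52 − (+0.83) = +0.69 V, n = 10.
Overall: 2 MnO₄⁻(aq) + 16 H⁺(aq) + 10 Hg(l) → 2 Mn²⁺(aq) + 8 H₂O(l) + 5 Hg₂²⁺(aq)
Q = [Mn²⁺]^2·[Hg₂²⁺]^5 / ([MnO₄⁻]^2·[H⁺]^16); log Q = -0.353.
E = E° − (0.0592/n) log Q = +0.69 − (0.0592/10)(-0.353) = +0.692 V.

+0.692 V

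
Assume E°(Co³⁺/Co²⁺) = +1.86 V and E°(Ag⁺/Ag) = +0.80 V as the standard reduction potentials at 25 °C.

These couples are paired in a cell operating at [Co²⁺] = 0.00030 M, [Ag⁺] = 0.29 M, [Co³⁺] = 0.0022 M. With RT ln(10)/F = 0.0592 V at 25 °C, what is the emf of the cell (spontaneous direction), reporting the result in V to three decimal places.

Co³⁺/Co²⁺ is the cathode (higher E°), Ag⁺/Ag the anode: E°cell = +1.86 − (+0.80) = +1.06 V, n = 1.
Overall: Co³⁺(aq) + Ag(s) → Co²⁺(aq) + Ag⁺(aq)
Q = [Co²⁺]·[Ag⁺] / ([Co³⁺]); log Q = -1.403.
E = E° − (0.0592/n) log Q = +1.06 − (0.0592/1)(-1.403) = +1.143 V.

+1.143 V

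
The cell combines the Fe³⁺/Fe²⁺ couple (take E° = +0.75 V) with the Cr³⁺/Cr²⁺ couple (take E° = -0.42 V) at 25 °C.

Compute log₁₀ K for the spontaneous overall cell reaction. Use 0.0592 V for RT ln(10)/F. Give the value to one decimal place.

19.8

Cathode: Fe³⁺/Fe²⁺; anode: Cr³⁺/Cr²⁺. E°cell = +1.17 V, n = 1.
log K = nE°cell / 0.0592 = (1)(+1.17) / 0.0592 = 19.8.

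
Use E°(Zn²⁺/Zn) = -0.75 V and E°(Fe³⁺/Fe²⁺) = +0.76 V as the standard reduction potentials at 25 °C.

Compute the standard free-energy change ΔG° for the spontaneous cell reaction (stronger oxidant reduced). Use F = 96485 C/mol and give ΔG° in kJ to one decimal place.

-291.4 kJ

Fe³⁺/Fe²⁺ (E° = +0.76 V) is the cathode; Zn²⁺/Zn (E° = -0.75 V) is the anode, so E°cell = +1.51 V.
Balancing electrons gives n = 2 (lcm of 1 and 2).
ΔG° = −nFE° = −(2)(96485)(+1.51) = -291,385 J = -291.4 kJ.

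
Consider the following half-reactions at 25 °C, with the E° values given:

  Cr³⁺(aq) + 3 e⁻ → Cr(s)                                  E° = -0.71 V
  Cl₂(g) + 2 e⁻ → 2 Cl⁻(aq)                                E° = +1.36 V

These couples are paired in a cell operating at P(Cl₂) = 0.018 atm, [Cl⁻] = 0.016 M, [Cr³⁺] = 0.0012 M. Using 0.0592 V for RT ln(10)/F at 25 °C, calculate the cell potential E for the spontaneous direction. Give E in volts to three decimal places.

Cl₂/Cl⁻ is the cathode (higher E°), Cr³⁺/Cr the anode: E°cell = +1.36 − (-0.71) = +2.07 V, n = 6.
Overall: 3 Cl₂(g) + 2 Cr(s) → 6 Cl⁻(aq) + 2 Cr³⁺(aq)
Q = [Cl⁻]^6·[Cr³⁺]^2 / (P(Cl₂)^3); log Q = -11.383.
E = E° − (0.0592/n) log Q = +2.07 − (0.0592/6)(-11.383) = +2.182 V.

+2.182 V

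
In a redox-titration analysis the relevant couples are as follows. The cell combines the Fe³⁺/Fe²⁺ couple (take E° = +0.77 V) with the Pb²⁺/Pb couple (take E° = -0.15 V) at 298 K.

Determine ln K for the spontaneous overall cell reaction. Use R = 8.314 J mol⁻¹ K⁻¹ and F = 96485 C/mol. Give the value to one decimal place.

Cathode: Fe³⁺/Fe²⁺; anode: Pb²⁺/Pb. E°cell = (+0.77) − (-0.15) = +0.92 V, with n = 2.
ΔG° = −nFE° = −RT ln K, so ln K = nFE°/(RT) = (2)(96485)(+0.92) / ((8.314)(298)) = 71.656.

71.7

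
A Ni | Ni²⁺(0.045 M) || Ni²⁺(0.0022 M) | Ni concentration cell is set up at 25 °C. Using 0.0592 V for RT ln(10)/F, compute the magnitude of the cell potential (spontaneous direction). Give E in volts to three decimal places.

For a concentration cell E°cell = 0. The 0.045 M side is the cathode (reduction is favoured where [Ni²⁺] is higher).
With n = 2, E = −(0.0592/2) log([Ni²⁺]ₐₙ/[Ni²⁺]꜀ₐₜ) = −(0.0592/2) log(0.0022/0.045) = −(0.0592/2)(-1.311) = +0.039 V.

+0.039 V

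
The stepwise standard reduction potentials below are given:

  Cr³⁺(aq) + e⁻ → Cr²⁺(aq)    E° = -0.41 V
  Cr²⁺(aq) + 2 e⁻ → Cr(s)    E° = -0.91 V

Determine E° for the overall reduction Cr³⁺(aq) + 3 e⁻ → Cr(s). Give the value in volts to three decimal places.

-0.743 V

Adding the free-energy changes (−nFE°) of the two steps gives −n₃FE°₃ = −n₁FE°₁ − n₂FE°₂.
E°₃ = (1×-0.41 + 2×-0.91) / 3 = (-2.230) / 3 = -0.743 V.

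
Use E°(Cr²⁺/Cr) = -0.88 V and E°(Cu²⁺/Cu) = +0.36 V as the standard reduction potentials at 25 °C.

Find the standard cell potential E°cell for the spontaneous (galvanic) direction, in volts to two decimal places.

The Cu²⁺/Cu couple has the higher reduction potential, so it is the cathode; Cr²⁺/Cr is oxidised at the anode.
E°cell = E°(cathode) − E°(anode) = (+0.36) − (-0.88) = +1.24 V.
Since E°cell > 0, the reaction is spontaneous under standard conditions.

+1.24 V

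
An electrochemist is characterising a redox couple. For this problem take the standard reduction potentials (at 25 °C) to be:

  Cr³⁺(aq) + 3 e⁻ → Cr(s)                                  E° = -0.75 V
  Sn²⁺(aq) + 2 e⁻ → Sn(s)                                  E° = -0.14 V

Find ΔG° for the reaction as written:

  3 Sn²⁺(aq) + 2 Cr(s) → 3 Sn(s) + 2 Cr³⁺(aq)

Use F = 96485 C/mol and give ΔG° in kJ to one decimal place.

As written, Sn²⁺/Sn is reduced (cathode) and Cr³⁺/Cr is oxidised (anode), so E°cell = (-0.14) − (-0.75) = +0.61 V.
Balancing electrons gives n = 6.
ΔG° = −nFE° = −(6)(96485)(+0.61) = -353,135 J = -353.1 kJ.

-353.1 kJ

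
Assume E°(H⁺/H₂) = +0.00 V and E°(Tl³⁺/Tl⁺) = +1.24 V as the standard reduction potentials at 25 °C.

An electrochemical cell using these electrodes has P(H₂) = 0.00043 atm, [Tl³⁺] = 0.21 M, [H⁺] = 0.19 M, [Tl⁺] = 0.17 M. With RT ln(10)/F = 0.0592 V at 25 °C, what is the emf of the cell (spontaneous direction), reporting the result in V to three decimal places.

Tl³⁺/Tl⁺ is the cathode (higher E°), H⁺/H₂ the anode: E°cell = +1.24 − (+0.00) = +1.24 V, n = 2.
Overall: Tl³⁺(aq) + H₂(g) → Tl⁺(aq) + 2 H⁺(aq)
Q = [Tl⁺]·[H⁺]^2 / ([Tl³⁺]·P(H₂)); log Q = 1.832.
E = E° − (0.0592/n) log Q = +1.24 − (0.0592/2)(1.832) = +1.186 V.

+1.186 V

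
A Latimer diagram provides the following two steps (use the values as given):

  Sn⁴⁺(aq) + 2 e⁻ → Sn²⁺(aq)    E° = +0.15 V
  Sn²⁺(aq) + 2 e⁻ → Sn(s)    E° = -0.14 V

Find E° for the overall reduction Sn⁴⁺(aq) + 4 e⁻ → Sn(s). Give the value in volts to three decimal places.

Standard free energies of sequential steps add: ΔG°₃ = ΔG°₁ + ΔG°₂, so n₃E°₃ = n₁E°₁ + n₂E°₂.
E°₃ = (2×+0.15 + 2×-0.14) / 4 = (+0.020) / 4 = +0.005 V.

+0.005 V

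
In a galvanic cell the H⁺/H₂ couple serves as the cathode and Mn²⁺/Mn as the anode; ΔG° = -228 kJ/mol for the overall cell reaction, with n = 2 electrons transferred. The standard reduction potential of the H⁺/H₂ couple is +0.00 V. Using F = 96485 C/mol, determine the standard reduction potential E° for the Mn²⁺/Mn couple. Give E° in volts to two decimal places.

E°cell = −ΔG°/(nF) = −(-228×10³)/((2)(96485)) = +1.182 V.
Since H⁺/H₂ is the cathode and Mn²⁺/Mn the anode, E°cell = E°(H⁺/H₂) − E°(Mn²⁺/Mn).
So E°(Mn²⁺/Mn) = E°(H⁺/H₂) − E°cell = (+0.00) − (+1.182) = -1.18 V.

-1.18 V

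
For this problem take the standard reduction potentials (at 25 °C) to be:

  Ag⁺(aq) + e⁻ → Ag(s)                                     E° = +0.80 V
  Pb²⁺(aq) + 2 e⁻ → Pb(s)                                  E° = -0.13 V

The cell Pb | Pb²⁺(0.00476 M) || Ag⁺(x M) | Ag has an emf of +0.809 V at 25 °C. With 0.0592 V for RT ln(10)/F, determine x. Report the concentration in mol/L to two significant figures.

0.00062 M

Ag⁺/Ag is the cathode, Pb²⁺/Pb the anode: E°cell = +0.93 V, n = 2.
Overall reaction: 2 Ag⁺(aq) + Pb(s) → 2 Ag(s) + Pb²⁺(aq); Q = [Pb²⁺]^1/[Ag⁺]^2.
From E = E° − (0.0592/n) log Q: log Q = (E° − E)·n/0.0592 = (+0.93 − (+0.809))·2/0.0592 = 4.0878.
So 2·log[Ag⁺] = 1·log(0.00476) − log Q = -2.3224 − (4.0878) = -6.4102; log[Ag⁺] = -6.4102 / 2 = -3.2051; [Ag⁺] = 10^(-3.2051) ≈ 0.00062 M.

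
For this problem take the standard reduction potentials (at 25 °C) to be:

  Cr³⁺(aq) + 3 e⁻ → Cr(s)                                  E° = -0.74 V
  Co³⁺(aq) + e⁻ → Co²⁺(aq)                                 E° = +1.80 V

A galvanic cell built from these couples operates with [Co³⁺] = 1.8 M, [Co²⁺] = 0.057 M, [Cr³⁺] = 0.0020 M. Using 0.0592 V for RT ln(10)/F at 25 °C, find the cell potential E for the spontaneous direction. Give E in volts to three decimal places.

Co³⁺/Co²⁺ is the cathode (higher E°), Cr³⁺/Cr the anode: E°cell = +1.80 − (-0.74) = +2.54 V, n = 3.
Overall: 3 Co³⁺(aq) + Cr(s) → 3 Co²⁺(aq) + Cr³⁺(aq)
Q = [Co²⁺]^3·[Cr³⁺] / ([Co³⁺]^3); log Q = -7.197.
E = E° − (0.0592/n) log Q = +2.54 − (0.0592/3)(-7.197) = +2.682 V.

+2.682 V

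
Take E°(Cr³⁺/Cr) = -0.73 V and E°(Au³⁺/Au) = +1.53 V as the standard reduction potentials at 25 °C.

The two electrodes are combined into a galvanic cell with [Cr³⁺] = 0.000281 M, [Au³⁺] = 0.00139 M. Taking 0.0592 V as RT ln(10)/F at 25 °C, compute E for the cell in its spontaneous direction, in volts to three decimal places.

Au³⁺/Au is the cathode (higher E°), Cr³⁺/Cr the anode: E°cell = +1.53 − (-0.73) = +2.26 V, n = 3.
Overall: Au³⁺(aq) + Cr(s) → Au(s) + Cr³⁺(aq)
Q = [Cr³⁺] / ([Au³⁺]); log Q = -0.694.
E = E° − (0.0592/n) log Q = +2.26 − (0.0592/3)(-0.694) = +2.274 V.

+2.274 V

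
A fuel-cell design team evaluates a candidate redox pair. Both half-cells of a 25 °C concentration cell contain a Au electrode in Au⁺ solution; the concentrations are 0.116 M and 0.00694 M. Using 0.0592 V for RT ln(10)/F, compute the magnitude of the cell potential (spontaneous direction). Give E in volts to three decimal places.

+0.072 V

For a concentration cell E°cell = 0. The 0.116 M side is the cathode (reduction is favoured where [Au⁺] is higher).
With n = 1, E = −(0.0592/1) log([Au⁺]ₐₙ/[Au⁺]꜀ₐₜ) = −(0.0592/1) log(0.00694/0.116) = −(0.0592/1)(-1.223) = +0.072 V.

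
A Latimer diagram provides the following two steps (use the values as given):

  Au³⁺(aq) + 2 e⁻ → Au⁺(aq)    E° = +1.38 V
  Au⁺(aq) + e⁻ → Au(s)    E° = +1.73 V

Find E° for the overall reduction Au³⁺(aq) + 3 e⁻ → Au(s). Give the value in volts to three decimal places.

+1.497 V

Standard free energies of sequential steps add: ΔG°₃ = ΔG°₁ + ΔG°₂, so n₃E°₃ = n₁E°₁ + n₂E°₂.
E°₃ = (2×+1.38 + 1×+1.73) / 3 = (+4.490) / 3 = +1.497 V.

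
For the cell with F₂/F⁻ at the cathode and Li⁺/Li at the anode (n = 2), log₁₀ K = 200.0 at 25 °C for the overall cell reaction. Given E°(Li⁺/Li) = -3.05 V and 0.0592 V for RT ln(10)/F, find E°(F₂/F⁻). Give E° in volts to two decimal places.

E°cell = (0.0592/n)·log K = (0.0592/2)(200.0) = +5.920 V.
Since F₂/F⁻ is the cathode and Li⁺/Li the anode, E°cell = E°(F₂/F⁻) − E°(Li⁺/Li).
So E°(F₂/F⁻) = E°cell + E°(Li⁺/Li) = +5.920 + (-3.05) = +2.87 V.

+2.87 V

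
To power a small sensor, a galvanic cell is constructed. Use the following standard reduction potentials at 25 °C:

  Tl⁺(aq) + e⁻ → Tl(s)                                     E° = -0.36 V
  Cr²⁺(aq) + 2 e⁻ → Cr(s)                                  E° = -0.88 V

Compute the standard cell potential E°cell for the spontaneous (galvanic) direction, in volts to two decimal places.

+0.52 V

The Tl⁺/Tl couple has the higher reduction potential, so it is the cathode; Cr²⁺/Cr is oxidised at the anode.
E°cell = E°(cathode) − E°(anode) = (-0.36) − (-0.88) = +0.52 V.
Since E°cell > 0, the reaction is spontaneous under standard conditions.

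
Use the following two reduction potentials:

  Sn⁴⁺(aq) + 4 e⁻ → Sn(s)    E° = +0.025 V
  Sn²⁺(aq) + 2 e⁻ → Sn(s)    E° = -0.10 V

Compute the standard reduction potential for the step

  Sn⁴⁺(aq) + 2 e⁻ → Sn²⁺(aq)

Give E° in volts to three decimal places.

+0.150 V

Sequential free energies add, so n₃E°₃ = n₁E°₁ + n₂E°₂.
With n₃ = 4, and the known step contributing 2×(-0.10) V, the unknown satisfies 2·E° = 4×(+0.025) − 2×(-0.10) = +0.300.
E° = +0.300 / 2 = +0.150 V.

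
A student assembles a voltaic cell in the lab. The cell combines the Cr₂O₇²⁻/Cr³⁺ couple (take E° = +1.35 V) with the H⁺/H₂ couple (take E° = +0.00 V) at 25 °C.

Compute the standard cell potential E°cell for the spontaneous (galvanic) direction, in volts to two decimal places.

The Cr₂O₇²⁻/Cr³⁺ couple has the higher reduction potential, so it is the cathode; H⁺/H₂ is oxidised at the anode.
E°cell = E°(cathode) − E°(anode) = (+1.35) − (+0.00) = +1.35 V.

+1.35 V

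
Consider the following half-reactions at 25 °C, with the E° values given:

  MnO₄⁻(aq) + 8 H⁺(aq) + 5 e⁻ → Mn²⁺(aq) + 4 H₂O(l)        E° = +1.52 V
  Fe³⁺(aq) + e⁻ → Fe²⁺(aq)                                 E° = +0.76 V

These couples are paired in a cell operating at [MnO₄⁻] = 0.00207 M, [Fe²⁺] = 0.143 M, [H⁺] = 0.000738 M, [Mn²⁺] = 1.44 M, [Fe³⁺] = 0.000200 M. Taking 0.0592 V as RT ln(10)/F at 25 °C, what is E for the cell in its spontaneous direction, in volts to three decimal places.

+0.599 V

MnO₄⁻/Mn²⁺ is the cathode (higher E°), Fe³⁺/Fe²⁺ the anode: E°cell = +1.52 − (+0.76) = +0.76 V, n = 5.
Overall: MnO₄⁻(aq) + 8 H⁺(aq) + 5 Fe²⁺(aq) → Mn²⁺(aq) + 4 H₂O(l) + 5 Fe³⁺(aq)
Q = [Mn²⁺]·[Fe³⁺]^5 / ([MnO₄⁻]·[H⁺]^8·[Fe²⁺]^5); log Q = 13.626.
E = E° − (0.0592/n) log Q = +0.76 − (0.0592/5)(13.626) = +0.599 V.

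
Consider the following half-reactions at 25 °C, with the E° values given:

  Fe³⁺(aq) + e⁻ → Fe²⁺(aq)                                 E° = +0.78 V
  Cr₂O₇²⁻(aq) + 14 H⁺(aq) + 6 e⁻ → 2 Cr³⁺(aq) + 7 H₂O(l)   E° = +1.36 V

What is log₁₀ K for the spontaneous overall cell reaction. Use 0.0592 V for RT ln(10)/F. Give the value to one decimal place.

Cathode: Cr₂O₇²⁻/Cr³⁺; anode: Fe³⁺/Fe²⁺. E°cell = +0.58 V, n = 6.
log K = nE°cell / 0.0592 = (6)(+0.58) / 0.0592 = 58.8.

58.8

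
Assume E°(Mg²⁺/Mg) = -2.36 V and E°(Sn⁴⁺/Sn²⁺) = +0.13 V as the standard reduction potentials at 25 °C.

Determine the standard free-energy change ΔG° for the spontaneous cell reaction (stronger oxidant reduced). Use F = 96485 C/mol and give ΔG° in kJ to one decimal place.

-480.5 kJ

Sn⁴⁺/Sn²⁺ (E° = +0.13 V) is the cathode; Mg²⁺/Mg (E° = -2.36 V) is the anode, so E°cell = +2.49 V.
Balancing electrons gives n = 2 (lcm of 2 and 2).
ΔG° = −nFE° = −(2)(96485)(+2.49) = -480,495 J = -480.5 kJ.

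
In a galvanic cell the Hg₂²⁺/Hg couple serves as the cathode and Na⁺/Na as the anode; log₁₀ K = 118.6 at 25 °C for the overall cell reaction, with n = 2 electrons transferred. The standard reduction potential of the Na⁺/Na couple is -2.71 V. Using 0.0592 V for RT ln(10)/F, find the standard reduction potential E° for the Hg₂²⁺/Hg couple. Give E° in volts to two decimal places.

E°cell = (0.0592/n)·log K = (0.0592/2)(118.6) = +3.511 V.
Since Hg₂²⁺/Hg is the cathode and Na⁺/Na the anode, E°cell = E°(Hg₂²⁺/Hg) − E°(Na⁺/Na).
So E°(Hg₂²⁺/Hg) = E°cell + E°(Na⁺/Na) = +3.511 + (-2.71) = +0.80 V.

+0.80 V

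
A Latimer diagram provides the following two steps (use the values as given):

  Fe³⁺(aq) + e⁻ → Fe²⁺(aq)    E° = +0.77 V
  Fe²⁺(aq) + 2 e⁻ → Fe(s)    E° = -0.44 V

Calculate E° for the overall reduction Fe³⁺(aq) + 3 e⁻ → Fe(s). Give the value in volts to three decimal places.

-0.037 V

Standard free energies of sequential steps add: ΔG°₃ = ΔG°₁ + ΔG°₂, so n₃E°₃ = n₁E°₁ + n₂E°₂.
E°₃ = (1×+0.77 + 2×-0.44) / 3 = (-0.110) / 3 = -0.037 V.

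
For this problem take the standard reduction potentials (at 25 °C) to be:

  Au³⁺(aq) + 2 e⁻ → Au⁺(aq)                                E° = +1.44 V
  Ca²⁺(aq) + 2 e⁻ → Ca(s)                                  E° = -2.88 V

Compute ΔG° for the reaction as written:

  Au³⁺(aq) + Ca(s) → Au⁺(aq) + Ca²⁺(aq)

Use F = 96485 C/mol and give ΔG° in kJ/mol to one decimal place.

-833.6 kJ/mol

As written, Au³⁺/Au⁺ is reduced (cathode) and Ca²⁺/Ca is oxidised (anode), so E°cell = (+1.44) − (-2.88) = +4.32 V.
Balancing electrons gives n = 2.
ΔG° = −nFE° = −(2)(96485)(+4.32) = -833,630 J = -833.6 kJ/mol.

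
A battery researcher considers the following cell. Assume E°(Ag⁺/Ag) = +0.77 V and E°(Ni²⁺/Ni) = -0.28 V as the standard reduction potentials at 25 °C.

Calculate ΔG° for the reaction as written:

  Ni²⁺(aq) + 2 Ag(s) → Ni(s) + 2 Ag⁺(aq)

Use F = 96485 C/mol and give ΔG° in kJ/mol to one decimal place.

+202.6 kJ/mol

As written, Ni²⁺/Ni is reduced (cathode) and Ag⁺/Ag is oxidised (anode), so E°cell = (-0.28) − (+0.77) = -1.05 V.
Balancing electrons gives n = 2.
ΔG° = −nFE° = −(2)(96485)(-1.05) = 202,618 J = +202.6 kJ/mol.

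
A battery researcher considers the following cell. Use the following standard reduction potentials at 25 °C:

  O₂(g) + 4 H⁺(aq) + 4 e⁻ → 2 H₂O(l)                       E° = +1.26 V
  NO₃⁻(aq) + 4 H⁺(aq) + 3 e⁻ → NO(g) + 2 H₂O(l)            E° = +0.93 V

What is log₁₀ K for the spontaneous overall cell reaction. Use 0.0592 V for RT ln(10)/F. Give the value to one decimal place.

66.9

Cathode: O₂/H₂O; anode: NO₃⁻/NO. E°cell = +0.33 V, n = 12.
log K = nE°cell / 0.0592 = (12)(+0.33) / 0.0592 = 66.9.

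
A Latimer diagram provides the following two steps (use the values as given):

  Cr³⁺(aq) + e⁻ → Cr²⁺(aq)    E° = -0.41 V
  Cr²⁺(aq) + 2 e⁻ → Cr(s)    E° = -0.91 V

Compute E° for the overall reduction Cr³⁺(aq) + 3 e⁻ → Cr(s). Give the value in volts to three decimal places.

Standard free energies of sequential steps add: ΔG°₃ = ΔG°₁ + ΔG°₂, so n₃E°₃ = n₁E°₁ + n₂E°₂.
E°₃ = (1×-0.41 + 2×-0.91) / 3 = (-2.230) / 3 = -0.743 V.

-0.743 V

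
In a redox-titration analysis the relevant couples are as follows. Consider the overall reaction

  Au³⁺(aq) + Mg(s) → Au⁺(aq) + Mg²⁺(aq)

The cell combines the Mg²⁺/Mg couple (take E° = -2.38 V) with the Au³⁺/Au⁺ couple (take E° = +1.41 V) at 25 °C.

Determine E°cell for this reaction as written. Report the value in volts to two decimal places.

+3.79 V

The Au³⁺/Au⁺ couple has the higher reduction potential, so it is the cathode; Mg²⁺/Mg is oxidised at the anode.
E°cell = E°(cathode) − E°(anode) = (+1.41) − (-2.38) = +3.79 V.
Since E°cell > 0, the reaction is spontaneous under standard conditions.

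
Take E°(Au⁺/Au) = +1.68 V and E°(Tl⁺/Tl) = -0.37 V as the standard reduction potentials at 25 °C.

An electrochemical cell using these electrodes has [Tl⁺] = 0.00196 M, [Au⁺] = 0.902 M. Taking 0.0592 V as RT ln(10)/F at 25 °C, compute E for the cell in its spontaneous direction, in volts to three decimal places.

+2.208 V

Au⁺/Au is the cathode (higher E°), Tl⁺/Tl the anode: E°cell = +1.68 − (-0.37) = +2.05 V, n = 1.
Overall: Au⁺(aq) + Tl(s) → Au(s) + Tl⁺(aq)
Q = [Tl⁺] / ([Au⁺]); log Q = -2.663.
E = E° − (0.0592/n) log Q = +2.05 − (0.0592/1)(-2.663) = +2.208 V.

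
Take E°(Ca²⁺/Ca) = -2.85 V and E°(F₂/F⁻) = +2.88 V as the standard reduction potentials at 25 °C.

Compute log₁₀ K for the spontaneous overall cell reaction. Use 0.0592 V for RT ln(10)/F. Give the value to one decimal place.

Cathode: F₂/F⁻; anode: Ca²⁺/Ca. E°cell = +5.73 V, n = 2.
log K = nE°cell / 0.0592 = (2)(+5.73) / 0.0592 = 193.6.

193.6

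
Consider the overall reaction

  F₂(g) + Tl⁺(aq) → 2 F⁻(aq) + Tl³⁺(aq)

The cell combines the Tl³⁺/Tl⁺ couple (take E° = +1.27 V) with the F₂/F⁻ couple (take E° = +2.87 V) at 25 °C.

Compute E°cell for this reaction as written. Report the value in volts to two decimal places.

The F₂/F⁻ couple has the higher reduction potential, so it is the cathode; Tl³⁺/Tl⁺ is oxidised at the anode.
E°cell = E°(cathode) − E°(anode) = (+2.87) − (+1.27) = +1.60 V.

+1.60 V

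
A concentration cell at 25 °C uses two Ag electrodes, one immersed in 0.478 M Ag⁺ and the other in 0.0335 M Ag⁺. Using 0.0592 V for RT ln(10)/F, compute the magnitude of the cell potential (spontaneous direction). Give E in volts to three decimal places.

+0.068 V

For a concentration cell E°cell = 0. The 0.478 M side is the cathode (reduction is favoured where [Ag⁺] is higher).
With n = 1, E = −(0.0592/1) log([Ag⁺]ₐₙ/[Ag⁺]꜀ₐₜ) = −(0.0592/1) log(0.0335/0.478) = −(0.0592/1)(-1.154) = +0.068 V.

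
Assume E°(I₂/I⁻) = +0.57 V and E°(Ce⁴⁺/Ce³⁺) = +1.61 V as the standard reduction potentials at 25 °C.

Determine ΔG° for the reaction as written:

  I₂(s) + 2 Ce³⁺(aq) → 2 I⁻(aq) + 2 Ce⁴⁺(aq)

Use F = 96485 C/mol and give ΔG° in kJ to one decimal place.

+200.7 kJ

As written, I₂/I⁻ is reduced (cathode) and Ce⁴⁺/Ce³⁺ is oxidised (anode), so E°cell = (+0.57) − (+1.61) = -1.04 V.
Balancing electrons gives n = 2.
ΔG° = −nFE° = −(2)(96485)(-1.04) = 200,689 J = +200.7 kJ.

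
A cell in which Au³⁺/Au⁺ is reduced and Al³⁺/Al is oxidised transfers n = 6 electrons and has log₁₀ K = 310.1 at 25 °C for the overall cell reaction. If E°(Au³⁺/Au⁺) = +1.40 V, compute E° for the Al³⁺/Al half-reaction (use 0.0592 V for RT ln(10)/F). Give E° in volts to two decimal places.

-1.66 V

E°cell = (0.0592/n)·log K = (0.0592/6)(310.1) = +3.060 V.
Since Au³⁺/Au⁺ is the cathode and Al³⁺/Al the anode, E°cell = E°(Au³⁺/Au⁺) − E°(Al³⁺/Al).
So E°(Al³⁺/Al) = E°(Au³⁺/Au⁺) − E°cell = (+1.40) − (+3.060) = -1.66 V.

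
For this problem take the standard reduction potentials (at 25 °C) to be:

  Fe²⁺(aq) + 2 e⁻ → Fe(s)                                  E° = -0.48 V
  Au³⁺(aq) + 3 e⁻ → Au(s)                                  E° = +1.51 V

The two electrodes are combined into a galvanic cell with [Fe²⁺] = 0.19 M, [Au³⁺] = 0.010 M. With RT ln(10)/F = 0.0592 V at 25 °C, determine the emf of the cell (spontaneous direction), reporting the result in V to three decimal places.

Au³⁺/Au is the cathode (higher E°), Fe²⁺/Fe the anode: E°cell = +1.51 − (-0.48) = +1.99 V, n = 6.
Overall: 2 Au³⁺(aq) + 3 Fe(s) → 2 Au(s) + 3 Fe²⁺(aq)
Q = [Fe²⁺]^3 / ([Au³⁺]^2); log Q = 1.836.
E = E° − (0.0592/n) log Q = +1.99 − (0.0592/6)(1.836) = +1.972 V.

+1.972 V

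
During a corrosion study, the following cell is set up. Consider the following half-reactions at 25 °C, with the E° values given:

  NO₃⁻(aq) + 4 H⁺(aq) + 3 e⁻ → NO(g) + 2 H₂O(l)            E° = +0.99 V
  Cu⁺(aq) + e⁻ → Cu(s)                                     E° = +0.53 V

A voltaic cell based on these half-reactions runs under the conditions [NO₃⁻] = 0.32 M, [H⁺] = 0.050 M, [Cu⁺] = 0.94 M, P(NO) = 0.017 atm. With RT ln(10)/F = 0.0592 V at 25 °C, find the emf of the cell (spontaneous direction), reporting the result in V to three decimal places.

+0.384 V

NO₃⁻/NO is the cathode (higher E°), Cu⁺/Cu the anode: E°cell = +0.99 − (+0.53) = +0.46 V, n = 3.
Overall: NO₃⁻(aq) + 4 H⁺(aq) + 3 Cu(s) → NO(g) + 2 H₂O(l) + 3 Cu⁺(aq)
Q = P(NO)·[Cu⁺]^3 / ([NO₃⁻]·[H⁺]^4); log Q = 3.849.
E = E° − (0.0592/n) log Q = +0.46 − (0.0592/3)(3.849) = +0.384 V.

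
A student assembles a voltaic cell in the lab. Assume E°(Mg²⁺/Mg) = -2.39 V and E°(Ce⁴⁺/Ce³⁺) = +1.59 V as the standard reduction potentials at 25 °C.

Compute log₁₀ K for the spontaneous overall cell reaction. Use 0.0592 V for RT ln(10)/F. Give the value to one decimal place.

Cathode: Ce⁴⁺/Ce³⁺; anode: Mg²⁺/Mg. E°cell = +3.98 V, n = 2.
log K = nE°cell / 0.0592 = (2)(+3.98) / 0.0592 = 134.5.

134.5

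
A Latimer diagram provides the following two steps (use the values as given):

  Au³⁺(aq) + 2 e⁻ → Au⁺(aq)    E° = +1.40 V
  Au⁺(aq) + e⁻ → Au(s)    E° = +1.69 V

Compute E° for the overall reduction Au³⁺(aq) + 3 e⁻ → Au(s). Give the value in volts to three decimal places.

Adding the free-energy changes (−nFE°) of the two steps gives −n₃FE°₃ = −n₁FE°₁ − n₂FE°₂.
E°₃ = (2×+1.40 + 1×+1.69) / 3 = (+4.490) / 3 = +1.497 V.
E° values themselves are not directly additive — weighting by electron count is essential.

+1.497 V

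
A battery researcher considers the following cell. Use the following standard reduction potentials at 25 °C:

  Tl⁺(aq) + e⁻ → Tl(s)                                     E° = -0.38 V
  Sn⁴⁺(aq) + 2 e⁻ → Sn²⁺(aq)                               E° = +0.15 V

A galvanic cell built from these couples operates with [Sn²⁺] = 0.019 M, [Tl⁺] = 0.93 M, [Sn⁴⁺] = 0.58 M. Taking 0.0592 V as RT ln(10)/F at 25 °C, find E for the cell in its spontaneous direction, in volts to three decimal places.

Sn⁴⁺/Sn²⁺ is the cathode (higher E°), Tl⁺/Tl the anode: E°cell = +0.15 − (-0.38) = +0.53 V, n = 2.
Overall: Sn⁴⁺(aq) + 2 Tl(s) → Sn²⁺(aq) + 2 Tl⁺(aq)
Q = [Sn²⁺]·[Tl⁺]^2 / ([Sn⁴⁺]); log Q = -1.548.
E = E° − (0.0592/n) log Q = +0.53 − (0.0592/2)(-1.548) = +0.576 V.

+0.576 V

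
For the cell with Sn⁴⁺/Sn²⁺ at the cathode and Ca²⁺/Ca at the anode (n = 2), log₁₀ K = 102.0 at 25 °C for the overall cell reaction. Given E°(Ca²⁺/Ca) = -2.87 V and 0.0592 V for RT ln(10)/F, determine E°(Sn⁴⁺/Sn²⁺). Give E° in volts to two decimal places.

E°cell = (0.0592/n)·log K = (0.0592/2)(102.0) = +3.019 V.
Since Sn⁴⁺/Sn²⁺ is the cathode and Ca²⁺/Ca the anode, E°cell = E°(Sn⁴⁺/Sn²⁺) − E°(Ca²⁺/Ca).
So E°(Sn⁴⁺/Sn²⁺) = E°cell + E°(Ca²⁺/Ca) = +3.019 + (-2.87) = +0.15 V.

+0.15 V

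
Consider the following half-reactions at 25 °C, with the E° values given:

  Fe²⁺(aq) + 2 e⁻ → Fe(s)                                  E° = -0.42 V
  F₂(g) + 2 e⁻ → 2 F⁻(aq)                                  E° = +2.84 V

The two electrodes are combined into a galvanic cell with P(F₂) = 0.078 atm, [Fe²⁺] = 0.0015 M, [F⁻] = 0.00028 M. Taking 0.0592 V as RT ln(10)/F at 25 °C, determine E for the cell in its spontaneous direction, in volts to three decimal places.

+3.521 V

F₂/F⁻ is the cathode (higher E°), Fe²⁺/Fe the anode: E°cell = +2.84 − (-0.42) = +3.26 V, n = 2.
Overall: F₂(g) + Fe(s) → 2 F⁻(aq) + Fe²⁺(aq)
Q = [F⁻]^2·[Fe²⁺] / (P(F₂)); log Q = -8.822.
E = E° − (0.0592/n) log Q = +3.26 − (0.0592/2)(-8.822) = +3.521 V.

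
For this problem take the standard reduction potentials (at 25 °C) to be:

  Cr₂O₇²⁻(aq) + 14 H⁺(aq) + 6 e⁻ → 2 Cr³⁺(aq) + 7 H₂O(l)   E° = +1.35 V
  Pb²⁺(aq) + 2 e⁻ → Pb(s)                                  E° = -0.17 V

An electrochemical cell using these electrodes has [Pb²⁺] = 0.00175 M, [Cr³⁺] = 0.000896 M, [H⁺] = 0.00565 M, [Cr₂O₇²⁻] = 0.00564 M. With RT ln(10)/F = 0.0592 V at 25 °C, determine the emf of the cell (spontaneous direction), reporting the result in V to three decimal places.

+1.329 V

Cr₂O₇²⁻/Cr³⁺ is the cathode (higher E°), Pb²⁺/Pb the anode: E°cell = +1.35 − (-0.17) = +1.52 V, n = 6.
Overall: Cr₂O₇²⁻(aq) + 14 H⁺(aq) + 3 Pb(s) → 2 Cr³⁺(aq) + 7 H₂O(l) + 3 Pb²⁺(aq)
Q = [Cr³⁺]^2·[Pb²⁺]^3 / ([Cr₂O₇²⁻]·[H⁺]^14); log Q = 19.354.
E = E° − (0.0592/n) log Q = +1.52 − (0.0592/6)(19.354) = +1.329 V.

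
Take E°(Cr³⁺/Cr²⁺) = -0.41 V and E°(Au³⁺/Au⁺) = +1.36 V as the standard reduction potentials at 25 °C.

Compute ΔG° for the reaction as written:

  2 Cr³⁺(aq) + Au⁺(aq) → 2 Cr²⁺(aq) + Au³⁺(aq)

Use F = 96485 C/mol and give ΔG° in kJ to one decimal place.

+341.6 kJ

As written, Cr³⁺/Cr²⁺ is reduced (cathode) and Au³⁺/Au⁺ is oxidised (anode), so E°cell = (-0.41) − (+1.36) = -1.77 V.
Balancing electrons gives n = 2.
ΔG° = −nFE° = −(2)(96485)(-1.77) = 341,557 J = +341.6 kJ.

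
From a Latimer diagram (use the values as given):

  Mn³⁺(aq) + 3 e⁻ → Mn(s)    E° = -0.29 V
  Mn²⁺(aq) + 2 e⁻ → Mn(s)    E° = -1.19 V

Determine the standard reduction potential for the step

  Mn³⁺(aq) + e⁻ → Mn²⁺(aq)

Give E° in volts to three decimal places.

+1.510 V

Sequential free energies add, so n₃E°₃ = n₁E°₁ + n₂E°₂.
With n₃ = 3, and the known step contributing 2×(-1.19) V, the unknown satisfies 1·E° = 3×(-0.29) − 2×(-1.19) = +1.510.
E° = +1.510 / 1 = +1.510 V.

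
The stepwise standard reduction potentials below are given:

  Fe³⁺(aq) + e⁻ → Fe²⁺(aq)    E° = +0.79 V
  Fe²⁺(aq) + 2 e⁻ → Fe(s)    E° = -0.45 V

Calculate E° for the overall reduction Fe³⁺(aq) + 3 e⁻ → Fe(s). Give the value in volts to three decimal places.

Standard free energies of sequential steps add: ΔG°₃ = ΔG°₁ + ΔG°₂, so n₃E°₃ = n₁E°₁ + n₂E°₂.
E°₃ = (1×+0.79 + 2×-0.45) / 3 = (-0.110) / 3 = -0.037 V.
E° values themselves are not directly additive — weighting by electron count is essential.

-0.037 V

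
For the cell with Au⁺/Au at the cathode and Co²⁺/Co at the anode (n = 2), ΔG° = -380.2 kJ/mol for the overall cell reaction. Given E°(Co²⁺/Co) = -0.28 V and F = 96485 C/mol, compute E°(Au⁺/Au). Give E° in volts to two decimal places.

E°cell = −ΔG°/(nF) = −(-380.2×10³)/((2)(96485)) = +1.970 V.
Since Au⁺/Au is the cathode and Co²⁺/Co the anode, E°cell = E°(Au⁺/Au) − E°(Co²⁺/Co).
So E°(Au⁺/Au) = E°cell + E°(Co²⁺/Co) = +1.970 + (-0.28) = +1.69 V.

+1.69 V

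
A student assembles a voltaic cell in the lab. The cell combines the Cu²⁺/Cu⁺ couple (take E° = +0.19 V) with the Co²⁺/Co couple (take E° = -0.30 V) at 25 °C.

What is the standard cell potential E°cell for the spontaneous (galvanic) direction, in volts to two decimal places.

+0.49 V

The Cu²⁺/Cu⁺ couple has the higher reduction potential, so it is the cathode; Co²⁺/Co is oxidised at the anode.
E°cell = E°(cathode) − E°(anode) = (+0.19) − (-0.30) = +0.49 V.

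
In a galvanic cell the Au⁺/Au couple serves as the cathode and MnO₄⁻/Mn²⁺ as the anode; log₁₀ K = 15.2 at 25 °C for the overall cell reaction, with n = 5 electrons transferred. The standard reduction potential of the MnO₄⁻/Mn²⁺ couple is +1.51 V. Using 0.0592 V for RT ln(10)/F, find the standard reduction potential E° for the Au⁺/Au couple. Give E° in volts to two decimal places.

E°cell = (0.0592/n)·log K = (0.0592/5)(15.2) = +0.180 V.
Since Au⁺/Au is the cathode and MnO₄⁻/Mn²⁺ the anode, E°cell = E°(Au⁺/Au) − E°(MnO₄⁻/Mn²⁺).
So E°(Au⁺/Au) = E°cell + E°(MnO₄⁻/Mn²⁺) = +0.180 + (+1.51) = +1.69 V.

+1.69 V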